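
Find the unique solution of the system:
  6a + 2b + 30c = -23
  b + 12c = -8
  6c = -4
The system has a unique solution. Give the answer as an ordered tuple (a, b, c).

Form the augmented matrix and row-reduce:
  [ 6  2  30  |  -23 ]
  [ 0  1  12  |   -8 ]
  [ 0  0   6  |   -4 ]
Multiply r1 by 1/6.
  [ 1  1/3   5  |  -23/6 ]
  [ 0    1  12  |     -8 ]
  [ 0    0   6  |     -4 ]
Multiply r3 by 1/6.
  [ 1  1/3   5  |  -23/6 ]
  [ 0    1  12  |     -8 ]
  [ 0    0   1  |   -2/3 ]
Subtract 12 times r3 from r2.
  [ 1  1/3  5  |  -23/6 ]
  [ 0    1  0  |      0 ]
  [ 0    0  1  |   -2/3 ]
Subtract 5 times r3 from r1.
  [ 1  1/3  0  |  -1/2 ]
  [ 0    1  0  |     0 ]
  [ 0    0  1  |  -2/3 ]
Subtract 1/3 times r2 from r1.
  [ 1  0  0  |  -1/2 ]
  [ 0  1  0  |     0 ]
  [ 0  0  1  |  -2/3 ]
Reading off the last column: a = -1/2, b = 0, c = -2/3.

(-1/2, 0, -2/3)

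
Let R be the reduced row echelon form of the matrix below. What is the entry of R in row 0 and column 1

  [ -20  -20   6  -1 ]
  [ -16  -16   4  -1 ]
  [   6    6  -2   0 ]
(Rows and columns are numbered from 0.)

1

ρ1 := -1/20·ρ1
  [   1    1  -3/10  1/20 ]
  [ -16  -16      4    -1 ]
  [   6    6     -2     0 ]
ρ2 := ρ2 + 16·ρ1
  [ 1  1  -3/10  1/20 ]
  [ 0  0   -4/5  -1/5 ]
  [ 6  6     -2     0 ]
ρ3 := ρ3 − 6·ρ1
  [ 1  1  -3/10   1/20 ]
  [ 0  0   -4/5   -1/5 ]
  [ 0  0   -1/5  -3/10 ]
ρ2 := -5/4·ρ2
  [ 1  1  -3/10   1/20 ]
  [ 0  0      1    1/4 ]
  [ 0  0   -1/5  -3/10 ]
ρ3 := ρ3 + 1/5·ρ2
  [ 1  1  -3/10  1/20 ]
  [ 0  0      1   1/4 ]
  [ 0  0      0  -1/4 ]
ρ3 := -4·ρ3
  [ 1  1  -3/10  1/20 ]
  [ 0  0      1   1/4 ]
  [ 0  0      0     1 ]
ρ2 := ρ2 − 1/4·ρ3
  [ 1  1  -3/10  1/20 ]
  [ 0  0      1     0 ]
  [ 0  0      0     1 ]
ρ1 := ρ1 − 1/20·ρ3
  [ 1  1  -3/10  0 ]
  [ 0  0      1  0 ]
  [ 0  0      0  1 ]
ρ1 := ρ1 + 3/10·ρ2
  [ 1  1  0  0 ]
  [ 0  0  1  0 ]
  [ 0  0  0  1 ]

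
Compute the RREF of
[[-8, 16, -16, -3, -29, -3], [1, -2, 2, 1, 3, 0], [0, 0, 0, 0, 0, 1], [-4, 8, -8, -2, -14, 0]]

[[1, -2, 2, 0, 4, 0], [0, 0, 0, 1, -1, 0], [0, 0, 0, 0, 0, 1], [0, 0, 0, 0, 0, 0]]

R1 ← -1/8·R1
  [  1  -2   2  3/8  29/8  3/8 ]
  [  1  -2   2    1     3    0 ]
  [  0   0   0    0     0    1 ]
  [ -4   8  -8   -2   -14    0 ]
R2 ← R2 − R1
  [  1  -2   2  3/8  29/8   3/8 ]
  [  0   0   0  5/8  -5/8  -3/8 ]
  [  0   0   0    0     0     1 ]
  [ -4   8  -8   -2   -14     0 ]
R4 ← R4 + 4·R1
  [ 1  -2  2   3/8  29/8   3/8 ]
  [ 0   0  0   5/8  -5/8  -3/8 ]
  [ 0   0  0     0     0     1 ]
  [ 0   0  0  -1/2   1/2   3/2 ]
R2 ← 8/5·R2
  [ 1  -2  2   3/8  29/8   3/8 ]
  [ 0   0  0     1    -1  -3/5 ]
  [ 0   0  0     0     0     1 ]
  [ 0   0  0  -1/2   1/2   3/2 ]
R4 ← R4 + 1/2·R2
  [ 1  -2  2  3/8  29/8   3/8 ]
  [ 0   0  0    1    -1  -3/5 ]
  [ 0   0  0    0     0     1 ]
  [ 0   0  0    0     0   6/5 ]
R4 ← R4 − 6/5·R3
  [ 1  -2  2  3/8  29/8   3/8 ]
  [ 0   0  0    1    -1  -3/5 ]
  [ 0   0  0    0     0     1 ]
  [ 0   0  0    0     0     0 ]
R2 ← R2 + 3/5·R3
  [ 1  -2  2  3/8  29/8  3/8 ]
  [ 0   0  0    1    -1    0 ]
  [ 0   0  0    0     0    1 ]
  [ 0   0  0    0     0    0 ]
R1 ← R1 − 3/8·R3
  [ 1  -2  2  3/8  29/8  0 ]
  [ 0   0  0    1    -1  0 ]
  [ 0   0  0    0     0  1 ]
  [ 0   0  0    0     0  0 ]
R1 ← R1 − 3/8·R2
  [ 1  -2  2  0   4  0 ]
  [ 0   0  0  1  -1  0 ]
  [ 0   0  0  0   0  1 ]
  [ 0   0  0  0   0  0 ]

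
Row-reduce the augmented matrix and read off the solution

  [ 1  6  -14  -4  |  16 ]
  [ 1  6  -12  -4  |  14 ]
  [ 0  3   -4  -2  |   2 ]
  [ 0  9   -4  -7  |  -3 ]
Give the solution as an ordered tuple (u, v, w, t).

(6, 0, -1, 1)

Subtract R1 from R2.
  [ 1  6  -14  -4  |  16 ]
  [ 0  0    2   0  |  -2 ]
  [ 0  3   -4  -2  |   2 ]
  [ 0  9   -4  -7  |  -3 ]
Swap R2 and R3.
  [ 1  6  -14  -4  |  16 ]
  [ 0  3   -4  -2  |   2 ]
  [ 0  0    2   0  |  -2 ]
  [ 0  9   -4  -7  |  -3 ]
Multiply R2 by 1/3.
  [ 1  6   -14    -4  |   16 ]
  [ 0  1  -4/3  -2/3  |  2/3 ]
  [ 0  0     2     0  |   -2 ]
  [ 0  9    -4    -7  |   -3 ]
Subtract 9 times R2 from R4.
  [ 1  6   -14    -4  |   16 ]
  [ 0  1  -4/3  -2/3  |  2/3 ]
  [ 0  0     2     0  |   -2 ]
  [ 0  0     8    -1  |   -9 ]
Multiply R3 by 1/2.
  [ 1  6   -14    -4  |   16 ]
  [ 0  1  -4/3  -2/3  |  2/3 ]
  [ 0  0     1     0  |   -1 ]
  [ 0  0     8    -1  |   -9 ]
Subtract 8 times R3 from R4.
  [ 1  6   -14    -4  |   16 ]
  [ 0  1  -4/3  -2/3  |  2/3 ]
  [ 0  0     1     0  |   -1 ]
  [ 0  0     0    -1  |   -1 ]
Multiply R4 by -1.
  [ 1  6   -14    -4  |   16 ]
  [ 0  1  -4/3  -2/3  |  2/3 ]
  [ 0  0     1     0  |   -1 ]
  [ 0  0     0     1  |    1 ]
Add 2/3 times R4 to R2.
  [ 1  6   -14  -4  |   16 ]
  [ 0  1  -4/3   0  |  4/3 ]
  [ 0  0     1   0  |   -1 ]
  [ 0  0     0   1  |    1 ]
Add 4 times R4 to R1.
  [ 1  6   -14  0  |   20 ]
  [ 0  1  -4/3  0  |  4/3 ]
  [ 0  0     1  0  |   -1 ]
  [ 0  0     0  1  |    1 ]
Add 4/3 times R3 to R2.
  [ 1  6  -14  0  |  20 ]
  [ 0  1    0  0  |   0 ]
  [ 0  0    1  0  |  -1 ]
  [ 0  0    0  1  |   1 ]
Add 14 times R3 to R1.
  [ 1  6  0  0  |   6 ]
  [ 0  1  0  0  |   0 ]
  [ 0  0  1  0  |  -1 ]
  [ 0  0  0  1  |   1 ]
Subtract 6 times R2 from R1.
  [ 1  0  0  0  |   6 ]
  [ 0  1  0  0  |   0 ]
  [ 0  0  1  0  |  -1 ]
  [ 0  0  0  1  |   1 ]
Reading off the last column: u = 6, v = 0, w = -1, t = 1.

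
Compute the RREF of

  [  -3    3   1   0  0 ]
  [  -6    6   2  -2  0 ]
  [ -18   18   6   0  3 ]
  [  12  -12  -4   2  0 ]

[[1, -1, -1/3, 0, 0], [0, 0, 0, 1, 0], [0, 0, 0, 0, 1], [0, 0, 0, 0, 0]]

r1 → -1/3·r1
  [   1   -1  -1/3   0  0 ]
  [  -6    6     2  -2  0 ]
  [ -18   18     6   0  3 ]
  [  12  -12    -4   2  0 ]
r2 → r2 + 6·r1
  [   1   -1  -1/3   0  0 ]
  [   0    0     0  -2  0 ]
  [ -18   18     6   0  3 ]
  [  12  -12    -4   2  0 ]
r3 → r3 + 18·r1
  [  1   -1  -1/3   0  0 ]
  [  0    0     0  -2  0 ]
  [  0    0     0   0  3 ]
  [ 12  -12    -4   2  0 ]
r4 → r4 − 12·r1
  [ 1  -1  -1/3   0  0 ]
  [ 0   0     0  -2  0 ]
  [ 0   0     0   0  3 ]
  [ 0   0     0   2  0 ]
r2 → -1/2·r2
  [ 1  -1  -1/3  0  0 ]
  [ 0   0     0  1  0 ]
  [ 0   0     0  0  3 ]
  [ 0   0     0  2  0 ]
r4 → r4 − 2·r2
  [ 1  -1  -1/3  0  0 ]
  [ 0   0     0  1  0 ]
  [ 0   0     0  0  3 ]
  [ 0   0     0  0  0 ]
r3 → 1/3·r3
  [ 1  -1  -1/3  0  0 ]
  [ 0   0     0  1  0 ]
  [ 0   0     0  0  1 ]
  [ 0   0     0  0  0 ]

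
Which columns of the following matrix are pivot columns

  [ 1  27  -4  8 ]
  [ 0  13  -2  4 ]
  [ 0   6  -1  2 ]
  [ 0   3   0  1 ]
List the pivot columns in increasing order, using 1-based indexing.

R2 → 1/13·R2
  [ 1  27     -4     8 ]
  [ 0   1  -2/13  4/13 ]
  [ 0   6     -1     2 ]
  [ 0   3      0     1 ]
R3 → R3 − 6·R2
  [ 1  27     -4     8 ]
  [ 0   1  -2/13  4/13 ]
  [ 0   0  -1/13  2/13 ]
  [ 0   3      0     1 ]
R4 → R4 − 3·R2
  [ 1  27     -4     8 ]
  [ 0   1  -2/13  4/13 ]
  [ 0   0  -1/13  2/13 ]
  [ 0   0   6/13  1/13 ]
R3 → -13·R3
  [ 1  27     -4     8 ]
  [ 0   1  -2/13  4/13 ]
  [ 0   0      1    -2 ]
  [ 0   0   6/13  1/13 ]
R4 → R4 − 6/13·R3
  [ 1  27     -4     8 ]
  [ 0   1  -2/13  4/13 ]
  [ 0   0      1    -2 ]
  [ 0   0      0     1 ]
R3 → R3 + 2·R4
  [ 1  27     -4     8 ]
  [ 0   1  -2/13  4/13 ]
  [ 0   0      1     0 ]
  [ 0   0      0     1 ]
R2 → R2 − 4/13·R4
  [ 1  27     -4  8 ]
  [ 0   1  -2/13  0 ]
  [ 0   0      1  0 ]
  [ 0   0      0  1 ]
R1 → R1 − 8·R4
  [ 1  27     -4  0 ]
  [ 0   1  -2/13  0 ]
  [ 0   0      1  0 ]
  [ 0   0      0  1 ]
R2 → R2 + 2/13·R3
  [ 1  27  -4  0 ]
  [ 0   1   0  0 ]
  [ 0   0   1  0 ]
  [ 0   0   0  1 ]
R1 → R1 + 4·R3
  [ 1  27  0  0 ]
  [ 0   1  0  0 ]
  [ 0   0  1  0 ]
  [ 0   0  0  1 ]
R1 → R1 − 27·R2
  [ 1  0  0  0 ]
  [ 0  1  0  0 ]
  [ 0  0  1  0 ]
  [ 0  0  0  1 ]
Pivot columns are the columns containing a leading 1.

1, 2, 3, 4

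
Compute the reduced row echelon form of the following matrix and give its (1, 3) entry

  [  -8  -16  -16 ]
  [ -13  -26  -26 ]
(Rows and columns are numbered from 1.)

r1 := -1/8·r1
  [   1    2    2 ]
  [ -13  -26  -26 ]
r2 := r2 + 13·r1
  [ 1  2  2 ]
  [ 0  0  0 ]

2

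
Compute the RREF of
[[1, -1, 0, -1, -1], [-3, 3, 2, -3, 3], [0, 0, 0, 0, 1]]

r2 -> r2 + 3·r1
  [ 1  -1  0  -1  -1 ]
  [ 0   0  2  -6   0 ]
  [ 0   0  0   0   1 ]
r2 -> 1/2·r2
  [ 1  -1  0  -1  -1 ]
  [ 0   0  1  -3   0 ]
  [ 0   0  0   0   1 ]
r1 -> r1 + r3
  [ 1  -1  0  -1  0 ]
  [ 0   0  1  -3  0 ]
  [ 0   0  0   0  1 ]

[[1, -1, 0, -1, 0], [0, 0, 1, -3, 0], [0, 0, 0, 0, 1]]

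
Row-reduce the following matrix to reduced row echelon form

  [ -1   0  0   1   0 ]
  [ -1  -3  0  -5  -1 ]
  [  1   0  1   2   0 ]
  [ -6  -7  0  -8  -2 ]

[[1, 0, 0, -1, 0], [0, 1, 0, 2, 0], [0, 0, 1, 3, 0], [0, 0, 0, 0, 1]]

r1 -> -1·r1
r2 -> r2 + r1
r3 -> r3 − r1
r4 -> r4 + 6·r1
r2 -> -1/3·r2
r4 -> r4 + 7·r2
r4 -> 3·r4
r2 -> r2 − 1/3·r4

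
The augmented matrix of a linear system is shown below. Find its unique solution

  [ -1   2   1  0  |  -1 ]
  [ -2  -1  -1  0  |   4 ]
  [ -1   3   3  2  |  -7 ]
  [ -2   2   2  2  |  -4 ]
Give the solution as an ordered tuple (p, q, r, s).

ρ1 ← -1·ρ1
  [  1  -2  -1  0  |   1 ]
  [ -2  -1  -1  0  |   4 ]
  [ -1   3   3  2  |  -7 ]
  [ -2   2   2  2  |  -4 ]
ρ2 ← ρ2 + 2·ρ1
  [  1  -2  -1  0  |   1 ]
  [  0  -5  -3  0  |   6 ]
  [ -1   3   3  2  |  -7 ]
  [ -2   2   2  2  |  -4 ]
ρ3 ← ρ3 + ρ1
  [  1  -2  -1  0  |   1 ]
  [  0  -5  -3  0  |   6 ]
  [  0   1   2  2  |  -6 ]
  [ -2   2   2  2  |  -4 ]
ρ4 ← ρ4 + 2·ρ1
  [ 1  -2  -1  0  |   1 ]
  [ 0  -5  -3  0  |   6 ]
  [ 0   1   2  2  |  -6 ]
  [ 0  -2   0  2  |  -2 ]
ρ2 ← -1/5·ρ2
  [ 1  -2   -1  0  |     1 ]
  [ 0   1  3/5  0  |  -6/5 ]
  [ 0   1    2  2  |    -6 ]
  [ 0  -2    0  2  |    -2 ]
ρ3 ← ρ3 − ρ2
  [ 1  -2   -1  0  |      1 ]
  [ 0   1  3/5  0  |   -6/5 ]
  [ 0   0  7/5  2  |  -24/5 ]
  [ 0  -2    0  2  |     -2 ]
ρ4 ← ρ4 + 2·ρ2
  [ 1  -2   -1  0  |      1 ]
  [ 0   1  3/5  0  |   -6/5 ]
  [ 0   0  7/5  2  |  -24/5 ]
  [ 0   0  6/5  2  |  -22/5 ]
ρ3 ← 5/7·ρ3
  [ 1  -2   -1     0  |      1 ]
  [ 0   1  3/5     0  |   -6/5 ]
  [ 0   0    1  10/7  |  -24/7 ]
  [ 0   0  6/5     2  |  -22/5 ]
ρ4 ← ρ4 − 6/5·ρ3
  [ 1  -2   -1     0  |      1 ]
  [ 0   1  3/5     0  |   -6/5 ]
  [ 0   0    1  10/7  |  -24/7 ]
  [ 0   0    0   2/7  |   -2/7 ]
ρ4 ← 7/2·ρ4
  [ 1  -2   -1     0  |      1 ]
  [ 0   1  3/5     0  |   -6/5 ]
  [ 0   0    1  10/7  |  -24/7 ]
  [ 0   0    0     1  |     -1 ]
ρ3 ← ρ3 − 10/7·ρ4
  [ 1  -2   -1  0  |     1 ]
  [ 0   1  3/5  0  |  -6/5 ]
  [ 0   0    1  0  |    -2 ]
  [ 0   0    0  1  |    -1 ]
ρ2 ← ρ2 − 3/5·ρ3
  [ 1  -2  -1  0  |   1 ]
  [ 0   1   0  0  |   0 ]
  [ 0   0   1  0  |  -2 ]
  [ 0   0   0  1  |  -1 ]
ρ1 ← ρ1 + ρ3
  [ 1  -2  0  0  |  -1 ]
  [ 0   1  0  0  |   0 ]
  [ 0   0  1  0  |  -2 ]
  [ 0   0  0  1  |  -1 ]
ρ1 ← ρ1 + 2·ρ2
  [ 1  0  0  0  |  -1 ]
  [ 0  1  0  0  |   0 ]
  [ 0  0  1  0  |  -2 ]
  [ 0  0  0  1  |  -1 ]
Reading off the last column: p = -1, q = 0, r = -2, s = -1.

(-1, 0, -2, -1)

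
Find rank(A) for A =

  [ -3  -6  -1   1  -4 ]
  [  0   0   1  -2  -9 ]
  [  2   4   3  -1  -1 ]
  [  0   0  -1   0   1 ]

rank = 3

R1 := -1/3·R1
R3 := R3 − 2·R1
R3 := R3 − 7/3·R2
R4 := R4 + R2
R3 := 3/13·R3
R4 := R4 + 2·R3
R2 := R2 + 2·R3
R1 := R1 + 1/3·R3
R1 := R1 − 1/3·R2
The reduced form has 3 nonzero rows.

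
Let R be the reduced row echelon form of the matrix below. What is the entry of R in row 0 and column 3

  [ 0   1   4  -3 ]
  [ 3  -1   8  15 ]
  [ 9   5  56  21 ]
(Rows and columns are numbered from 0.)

R1 ↔ R2
  [ 3  -1   8  15 ]
  [ 0   1   4  -3 ]
  [ 9   5  56  21 ]
R1 → 1/3·R1
  [ 1  -1/3  8/3   5 ]
  [ 0     1    4  -3 ]
  [ 9     5   56  21 ]
R3 → R3 − 9·R1
  [ 1  -1/3  8/3    5 ]
  [ 0     1    4   -3 ]
  [ 0     8   32  -24 ]
R3 → R3 − 8·R2
  [ 1  -1/3  8/3   5 ]
  [ 0     1    4  -3 ]
  [ 0     0    0   0 ]
R1 → R1 + 1/3·R2
  [ 1  0  4   4 ]
  [ 0  1  4  -3 ]
  [ 0  0  0   0 ]

4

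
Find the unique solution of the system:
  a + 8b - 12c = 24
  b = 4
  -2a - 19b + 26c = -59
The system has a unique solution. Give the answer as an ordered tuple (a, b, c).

Form the augmented matrix and row-reduce:
  [  1    8  -12  |   24 ]
  [  0    1    0  |    4 ]
  [ -2  -19   26  |  -59 ]
R3 → R3 + 2·R1
  [ 1   8  -12  |   24 ]
  [ 0   1    0  |    4 ]
  [ 0  -3    2  |  -11 ]
R3 → R3 + 3·R2
  [ 1  8  -12  |  24 ]
  [ 0  1    0  |   4 ]
  [ 0  0    2  |   1 ]
R3 → 1/2·R3
  [ 1  8  -12  |   24 ]
  [ 0  1    0  |    4 ]
  [ 0  0    1  |  1/2 ]
R1 → R1 + 12·R3
  [ 1  8  0  |   30 ]
  [ 0  1  0  |    4 ]
  [ 0  0  1  |  1/2 ]
R1 → R1 − 8·R2
  [ 1  0  0  |   -2 ]
  [ 0  1  0  |    4 ]
  [ 0  0  1  |  1/2 ]
Reading off the last column: a = -2, b = 4, c = 1/2.

(-2, 4, 1/2)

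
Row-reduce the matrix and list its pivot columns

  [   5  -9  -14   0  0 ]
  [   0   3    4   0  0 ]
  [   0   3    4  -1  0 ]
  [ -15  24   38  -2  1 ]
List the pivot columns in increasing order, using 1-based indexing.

R1 → 1/5·R1
  [   1  -9/5  -14/5   0  0 ]
  [   0     3      4   0  0 ]
  [   0     3      4  -1  0 ]
  [ -15    24     38  -2  1 ]
R4 → R4 + 15·R1
  [ 1  -9/5  -14/5   0  0 ]
  [ 0     3      4   0  0 ]
  [ 0     3      4  -1  0 ]
  [ 0    -3     -4  -2  1 ]
R2 → 1/3·R2
  [ 1  -9/5  -14/5   0  0 ]
  [ 0     1    4/3   0  0 ]
  [ 0     3      4  -1  0 ]
  [ 0    -3     -4  -2  1 ]
R3 → R3 − 3·R2
  [ 1  -9/5  -14/5   0  0 ]
  [ 0     1    4/3   0  0 ]
  [ 0     0      0  -1  0 ]
  [ 0    -3     -4  -2  1 ]
R4 → R4 + 3·R2
  [ 1  -9/5  -14/5   0  0 ]
  [ 0     1    4/3   0  0 ]
  [ 0     0      0  -1  0 ]
  [ 0     0      0  -2  1 ]
R3 → -1·R3
  [ 1  -9/5  -14/5   0  0 ]
  [ 0     1    4/3   0  0 ]
  [ 0     0      0   1  0 ]
  [ 0     0      0  -2  1 ]
R4 → R4 + 2·R3
  [ 1  -9/5  -14/5  0  0 ]
  [ 0     1    4/3  0  0 ]
  [ 0     0      0  1  0 ]
  [ 0     0      0  0  1 ]
R1 → R1 + 9/5·R2
  [ 1  0  -2/5  0  0 ]
  [ 0  1   4/3  0  0 ]
  [ 0  0     0  1  0 ]
  [ 0  0     0  0  1 ]
Pivot columns are the columns containing a leading 1.

1, 2, 4, 5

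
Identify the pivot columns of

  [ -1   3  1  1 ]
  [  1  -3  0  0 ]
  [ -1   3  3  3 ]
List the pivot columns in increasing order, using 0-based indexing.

r1 -> -1·r1
  [  1  -3  -1  -1 ]
  [  1  -3   0   0 ]
  [ -1   3   3   3 ]
r2 -> r2 − r1
  [  1  -3  -1  -1 ]
  [  0   0   1   1 ]
  [ -1   3   3   3 ]
r3 -> r3 + r1
  [ 1  -3  -1  -1 ]
  [ 0   0   1   1 ]
  [ 0   0   2   2 ]
r3 -> r3 − 2·r2
  [ 1  -3  -1  -1 ]
  [ 0   0   1   1 ]
  [ 0   0   0   0 ]
r1 -> r1 + r2
  [ 1  -3  0  0 ]
  [ 0   0  1  1 ]
  [ 0   0  0  0 ]
Pivot columns are the columns containing a leading 1.

0, 2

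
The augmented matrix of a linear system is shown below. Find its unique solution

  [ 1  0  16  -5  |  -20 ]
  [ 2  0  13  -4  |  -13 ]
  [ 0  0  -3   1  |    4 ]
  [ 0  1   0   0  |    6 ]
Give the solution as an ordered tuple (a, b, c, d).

r2 := r2 − 2·r1
  [ 1  0   16  -5  |  -20 ]
  [ 0  0  -19   6  |   27 ]
  [ 0  0   -3   1  |    4 ]
  [ 0  1    0   0  |    6 ]
r2 <-> r4
  [ 1  0   16  -5  |  -20 ]
  [ 0  1    0   0  |    6 ]
  [ 0  0   -3   1  |    4 ]
  [ 0  0  -19   6  |   27 ]
r3 := -1/3·r3
  [ 1  0   16    -5  |   -20 ]
  [ 0  1    0     0  |     6 ]
  [ 0  0    1  -1/3  |  -4/3 ]
  [ 0  0  -19     6  |    27 ]
r4 := r4 + 19·r3
  [ 1  0  16    -5  |   -20 ]
  [ 0  1   0     0  |     6 ]
  [ 0  0   1  -1/3  |  -4/3 ]
  [ 0  0   0  -1/3  |   5/3 ]
r4 := -3·r4
  [ 1  0  16    -5  |   -20 ]
  [ 0  1   0     0  |     6 ]
  [ 0  0   1  -1/3  |  -4/3 ]
  [ 0  0   0     1  |    -5 ]
r3 := r3 + 1/3·r4
  [ 1  0  16  -5  |  -20 ]
  [ 0  1   0   0  |    6 ]
  [ 0  0   1   0  |   -3 ]
  [ 0  0   0   1  |   -5 ]
r1 := r1 + 5·r4
  [ 1  0  16  0  |  -45 ]
  [ 0  1   0  0  |    6 ]
  [ 0  0   1  0  |   -3 ]
  [ 0  0   0  1  |   -5 ]
r1 := r1 − 16·r3
  [ 1  0  0  0  |   3 ]
  [ 0  1  0  0  |   6 ]
  [ 0  0  1  0  |  -3 ]
  [ 0  0  0  1  |  -5 ]
Reading off the last column: a = 3, b = 6, c = -3, d = -5.

(3, 6, -3, -5)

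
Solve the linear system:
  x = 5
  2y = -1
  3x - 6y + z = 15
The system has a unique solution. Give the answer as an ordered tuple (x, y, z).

(5, -1/2, -3)

Form the augmented matrix and row-reduce:
  [ 1   0  0  |   5 ]
  [ 0   2  0  |  -1 ]
  [ 3  -6  1  |  15 ]
ρ3 ← ρ3 − 3·ρ1
  [ 1   0  0  |   5 ]
  [ 0   2  0  |  -1 ]
  [ 0  -6  1  |   0 ]
ρ2 ← 1/2·ρ2
  [ 1   0  0  |     5 ]
  [ 0   1  0  |  -1/2 ]
  [ 0  -6  1  |     0 ]
ρ3 ← ρ3 + 6·ρ2
  [ 1  0  0  |     5 ]
  [ 0  1  0  |  -1/2 ]
  [ 0  0  1  |    -3 ]
Reading off the last column: x = 5, y = -1/2, z = -3.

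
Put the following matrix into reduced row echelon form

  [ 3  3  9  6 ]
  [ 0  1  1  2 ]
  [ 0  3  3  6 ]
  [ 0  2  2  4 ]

R1 := 1/3·R1
  [ 1  1  3  2 ]
  [ 0  1  1  2 ]
  [ 0  3  3  6 ]
  [ 0  2  2  4 ]
R3 := R3 − 3·R2
  [ 1  1  3  2 ]
  [ 0  1  1  2 ]
  [ 0  0  0  0 ]
  [ 0  2  2  4 ]
R4 := R4 − 2·R2
  [ 1  1  3  2 ]
  [ 0  1  1  2 ]
  [ 0  0  0  0 ]
  [ 0  0  0  0 ]
R1 := R1 − R2
  [ 1  0  2  0 ]
  [ 0  1  1  2 ]
  [ 0  0  0  0 ]
  [ 0  0  0  0 ]

[[1, 0, 2, 0], [0, 1, 1, 2], [0, 0, 0, 0], [0, 0, 0, 0]]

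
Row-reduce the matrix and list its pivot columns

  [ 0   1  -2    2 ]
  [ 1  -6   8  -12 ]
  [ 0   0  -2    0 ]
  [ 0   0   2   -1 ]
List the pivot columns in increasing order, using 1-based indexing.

1, 2, 3, 4

Swap ρ1 and ρ2.
  [ 1  -6   8  -12 ]
  [ 0   1  -2    2 ]
  [ 0   0  -2    0 ]
  [ 0   0   2   -1 ]
Multiply ρ3 by -1/2.
  [ 1  -6   8  -12 ]
  [ 0   1  -2    2 ]
  [ 0   0   1    0 ]
  [ 0   0   2   -1 ]
Subtract 2 times ρ3 from ρ4.
  [ 1  -6   8  -12 ]
  [ 0   1  -2    2 ]
  [ 0   0   1    0 ]
  [ 0   0   0   -1 ]
Multiply ρ4 by -1.
  [ 1  -6   8  -12 ]
  [ 0   1  -2    2 ]
  [ 0   0   1    0 ]
  [ 0   0   0    1 ]
Subtract 2 times ρ4 from ρ2.
  [ 1  -6   8  -12 ]
  [ 0   1  -2    0 ]
  [ 0   0   1    0 ]
  [ 0   0   0    1 ]
Add 12 times ρ4 to ρ1.
  [ 1  -6   8  0 ]
  [ 0   1  -2  0 ]
  [ 0   0   1  0 ]
  [ 0   0   0  1 ]
Add 2 times ρ3 to ρ2.
  [ 1  -6  8  0 ]
  [ 0   1  0  0 ]
  [ 0   0  1  0 ]
  [ 0   0  0  1 ]
Subtract 8 times ρ3 from ρ1.
  [ 1  -6  0  0 ]
  [ 0   1  0  0 ]
  [ 0   0  1  0 ]
  [ 0   0  0  1 ]
Add 6 times ρ2 to ρ1.
  [ 1  0  0  0 ]
  [ 0  1  0  0 ]
  [ 0  0  1  0 ]
  [ 0  0  0  1 ]
Pivot columns are the columns containing a leading 1.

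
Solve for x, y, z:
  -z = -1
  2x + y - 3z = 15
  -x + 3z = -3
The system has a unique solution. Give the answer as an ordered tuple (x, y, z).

Form the augmented matrix and row-reduce:
  [  0  0  -1  |  -1 ]
  [  2  1  -3  |  15 ]
  [ -1  0   3  |  -3 ]
ρ1 <=> ρ2
ρ1 -> 1/2·ρ1
ρ3 -> ρ3 + ρ1
ρ2 <=> ρ3
ρ2 -> 2·ρ2
ρ3 -> -1·ρ3
ρ2 -> ρ2 − 3·ρ3
ρ1 -> ρ1 + 3/2·ρ3
ρ1 -> ρ1 − 1/2·ρ2
Reading off the last column: x = 6, y = 6, z = 1.

(6, 6, 1)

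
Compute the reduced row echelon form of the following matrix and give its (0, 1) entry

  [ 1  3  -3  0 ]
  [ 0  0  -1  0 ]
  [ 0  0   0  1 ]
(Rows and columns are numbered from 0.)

r2 -> -1·r2
  [ 1  3  -3  0 ]
  [ 0  0   1  0 ]
  [ 0  0   0  1 ]
r1 -> r1 + 3·r2
  [ 1  3  0  0 ]
  [ 0  0  1  0 ]
  [ 0  0  0  1 ]

3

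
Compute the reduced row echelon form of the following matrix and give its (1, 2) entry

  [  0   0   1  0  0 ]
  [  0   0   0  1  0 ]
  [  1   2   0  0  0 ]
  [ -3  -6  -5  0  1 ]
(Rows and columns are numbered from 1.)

2

Swap ρ1 and ρ3.
  [  1   2   0  0  0 ]
  [  0   0   0  1  0 ]
  [  0   0   1  0  0 ]
  [ -3  -6  -5  0  1 ]
Add 3 times ρ1 to ρ4.
  [ 1  2   0  0  0 ]
  [ 0  0   0  1  0 ]
  [ 0  0   1  0  0 ]
  [ 0  0  -5  0  1 ]
Swap ρ2 and ρ3.
  [ 1  2   0  0  0 ]
  [ 0  0   1  0  0 ]
  [ 0  0   0  1  0 ]
  [ 0  0  -5  0  1 ]
Add 5 times ρ2 to ρ4.
  [ 1  2  0  0  0 ]
  [ 0  0  1  0  0 ]
  [ 0  0  0  1  0 ]
  [ 0  0  0  0  1 ]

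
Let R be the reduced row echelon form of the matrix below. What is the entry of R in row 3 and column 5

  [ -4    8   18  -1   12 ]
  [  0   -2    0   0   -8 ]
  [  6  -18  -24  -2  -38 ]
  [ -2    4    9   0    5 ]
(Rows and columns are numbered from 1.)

-1

ρ1 -> -1/4·ρ1
  [  1   -2  -9/2  1/4   -3 ]
  [  0   -2     0    0   -8 ]
  [  6  -18   -24   -2  -38 ]
  [ -2    4     9    0    5 ]
ρ3 -> ρ3 − 6·ρ1
  [  1  -2  -9/2   1/4   -3 ]
  [  0  -2     0     0   -8 ]
  [  0  -6     3  -7/2  -20 ]
  [ -2   4     9     0    5 ]
ρ4 -> ρ4 + 2·ρ1
  [ 1  -2  -9/2   1/4   -3 ]
  [ 0  -2     0     0   -8 ]
  [ 0  -6     3  -7/2  -20 ]
  [ 0   0     0   1/2   -1 ]
ρ2 -> -1/2·ρ2
  [ 1  -2  -9/2   1/4   -3 ]
  [ 0   1     0     0    4 ]
  [ 0  -6     3  -7/2  -20 ]
  [ 0   0     0   1/2   -1 ]
ρ3 -> ρ3 + 6·ρ2
  [ 1  -2  -9/2   1/4  -3 ]
  [ 0   1     0     0   4 ]
  [ 0   0     3  -7/2   4 ]
  [ 0   0     0   1/2  -1 ]
ρ3 -> 1/3·ρ3
  [ 1  -2  -9/2   1/4   -3 ]
  [ 0   1     0     0    4 ]
  [ 0   0     1  -7/6  4/3 ]
  [ 0   0     0   1/2   -1 ]
ρ4 -> 2·ρ4
  [ 1  -2  -9/2   1/4   -3 ]
  [ 0   1     0     0    4 ]
  [ 0   0     1  -7/6  4/3 ]
  [ 0   0     0     1   -2 ]
ρ3 -> ρ3 + 7/6·ρ4
  [ 1  -2  -9/2  1/4  -3 ]
  [ 0   1     0    0   4 ]
  [ 0   0     1    0  -1 ]
  [ 0   0     0    1  -2 ]
ρ1 -> ρ1 − 1/4·ρ4
  [ 1  -2  -9/2  0  -5/2 ]
  [ 0   1     0  0     4 ]
  [ 0   0     1  0    -1 ]
  [ 0   0     0  1    -2 ]
ρ1 -> ρ1 + 9/2·ρ3
  [ 1  -2  0  0  -7 ]
  [ 0   1  0  0   4 ]
  [ 0   0  1  0  -1 ]
  [ 0   0  0  1  -2 ]
ρ1 -> ρ1 + 2·ρ2
  [ 1  0  0  0   1 ]
  [ 0  1  0  0   4 ]
  [ 0  0  1  0  -1 ]
  [ 0  0  0  1  -2 ]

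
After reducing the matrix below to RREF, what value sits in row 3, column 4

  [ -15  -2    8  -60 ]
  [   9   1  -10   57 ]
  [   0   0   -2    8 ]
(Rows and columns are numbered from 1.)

-4

R1 ← -1/15·R1
  [ 1  2/15  -8/15   4 ]
  [ 9     1    -10  57 ]
  [ 0     0     -2   8 ]
R2 ← R2 − 9·R1
  [ 1  2/15  -8/15   4 ]
  [ 0  -1/5  -26/5  21 ]
  [ 0     0     -2   8 ]
R2 ← -5·R2
  [ 1  2/15  -8/15     4 ]
  [ 0     1     26  -105 ]
  [ 0     0     -2     8 ]
R3 ← -1/2·R3
  [ 1  2/15  -8/15     4 ]
  [ 0     1     26  -105 ]
  [ 0     0      1    -4 ]
R2 ← R2 − 26·R3
  [ 1  2/15  -8/15   4 ]
  [ 0     1      0  -1 ]
  [ 0     0      1  -4 ]
R1 ← R1 + 8/15·R3
  [ 1  2/15  0  28/15 ]
  [ 0     1  0     -1 ]
  [ 0     0  1     -4 ]
R1 ← R1 − 2/15·R2
  [ 1  0  0   2 ]
  [ 0  1  0  -1 ]
  [ 0  0  1  -4 ]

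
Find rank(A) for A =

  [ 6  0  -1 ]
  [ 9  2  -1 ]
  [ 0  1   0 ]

rank = 3

R1 → 1/6·R1
  [ 1  0  -1/6 ]
  [ 9  2    -1 ]
  [ 0  1     0 ]
R2 → R2 − 9·R1
  [ 1  0  -1/6 ]
  [ 0  2   1/2 ]
  [ 0  1     0 ]
R2 → 1/2·R2
  [ 1  0  -1/6 ]
  [ 0  1   1/4 ]
  [ 0  1     0 ]
R3 → R3 − R2
  [ 1  0  -1/6 ]
  [ 0  1   1/4 ]
  [ 0  0  -1/4 ]
R3 → -4·R3
  [ 1  0  -1/6 ]
  [ 0  1   1/4 ]
  [ 0  0     1 ]
R2 → R2 − 1/4·R3
  [ 1  0  -1/6 ]
  [ 0  1     0 ]
  [ 0  0     1 ]
R1 → R1 + 1/6·R3
  [ 1  0  0 ]
  [ 0  1  0 ]
  [ 0  0  1 ]
The reduced form has 3 nonzero rows.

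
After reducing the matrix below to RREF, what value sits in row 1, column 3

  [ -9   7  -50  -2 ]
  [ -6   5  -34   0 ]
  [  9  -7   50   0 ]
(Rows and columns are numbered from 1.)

ρ1 := -1/9·ρ1
  [  1  -7/9  50/9  2/9 ]
  [ -6     5   -34    0 ]
  [  9    -7    50    0 ]
ρ2 := ρ2 + 6·ρ1
  [ 1  -7/9  50/9  2/9 ]
  [ 0   1/3  -2/3  4/3 ]
  [ 9    -7    50    0 ]
ρ3 := ρ3 − 9·ρ1
  [ 1  -7/9  50/9  2/9 ]
  [ 0   1/3  -2/3  4/3 ]
  [ 0     0     0   -2 ]
ρ2 := 3·ρ2
  [ 1  -7/9  50/9  2/9 ]
  [ 0     1    -2    4 ]
  [ 0     0     0   -2 ]
ρ3 := -1/2·ρ3
  [ 1  -7/9  50/9  2/9 ]
  [ 0     1    -2    4 ]
  [ 0     0     0    1 ]
ρ2 := ρ2 − 4·ρ3
  [ 1  -7/9  50/9  2/9 ]
  [ 0     1    -2    0 ]
  [ 0     0     0    1 ]
ρ1 := ρ1 − 2/9·ρ3
  [ 1  -7/9  50/9  0 ]
  [ 0     1    -2  0 ]
  [ 0     0     0  1 ]
ρ1 := ρ1 + 7/9·ρ2
  [ 1  0   4  0 ]
  [ 0  1  -2  0 ]
  [ 0  0   0  1 ]

4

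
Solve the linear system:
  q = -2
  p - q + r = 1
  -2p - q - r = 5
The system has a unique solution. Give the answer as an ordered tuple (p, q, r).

(-2, -2, 1)

Form the augmented matrix and row-reduce:
  [  0   1   0  |  -2 ]
  [  1  -1   1  |   1 ]
  [ -2  -1  -1  |   5 ]
r1 <-> r2
  [  1  -1   1  |   1 ]
  [  0   1   0  |  -2 ]
  [ -2  -1  -1  |   5 ]
r3 ← r3 + 2·r1
  [ 1  -1  1  |   1 ]
  [ 0   1  0  |  -2 ]
  [ 0  -3  1  |   7 ]
r3 ← r3 + 3·r2
  [ 1  -1  1  |   1 ]
  [ 0   1  0  |  -2 ]
  [ 0   0  1  |   1 ]
r1 ← r1 − r3
  [ 1  -1  0  |   0 ]
  [ 0   1  0  |  -2 ]
  [ 0   0  1  |   1 ]
r1 ← r1 + r2
  [ 1  0  0  |  -2 ]
  [ 0  1  0  |  -2 ]
  [ 0  0  1  |   1 ]
Reading off the last column: p = -2, q = -2, r = 1.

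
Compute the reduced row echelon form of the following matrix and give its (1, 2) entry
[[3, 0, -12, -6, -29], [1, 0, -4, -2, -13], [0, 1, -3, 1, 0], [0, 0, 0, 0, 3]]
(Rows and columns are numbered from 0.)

-3

r1 -> 1/3·r1
  [ 1  0  -4  -2  -29/3 ]
  [ 1  0  -4  -2    -13 ]
  [ 0  1  -3   1      0 ]
  [ 0  0   0   0      3 ]
r2 -> r2 − r1
  [ 1  0  -4  -2  -29/3 ]
  [ 0  0   0   0  -10/3 ]
  [ 0  1  -3   1      0 ]
  [ 0  0   0   0      3 ]
r2 <=> r3
  [ 1  0  -4  -2  -29/3 ]
  [ 0  1  -3   1      0 ]
  [ 0  0   0   0  -10/3 ]
  [ 0  0   0   0      3 ]
r3 -> -3/10·r3
  [ 1  0  -4  -2  -29/3 ]
  [ 0  1  -3   1      0 ]
  [ 0  0   0   0      1 ]
  [ 0  0   0   0      3 ]
r4 -> r4 − 3·r3
  [ 1  0  -4  -2  -29/3 ]
  [ 0  1  -3   1      0 ]
  [ 0  0   0   0      1 ]
  [ 0  0   0   0      0 ]
r1 -> r1 + 29/3·r3
  [ 1  0  -4  -2  0 ]
  [ 0  1  -3   1  0 ]
  [ 0  0   0   0  1 ]
  [ 0  0   0   0  0 ]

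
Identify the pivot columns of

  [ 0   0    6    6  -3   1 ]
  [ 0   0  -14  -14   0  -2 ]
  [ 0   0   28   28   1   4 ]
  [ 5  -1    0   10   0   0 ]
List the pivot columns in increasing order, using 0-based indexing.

ρ1 <=> ρ4
ρ1 -> 1/5·ρ1
ρ2 -> -1/14·ρ2
ρ3 -> ρ3 − 28·ρ2
ρ4 -> ρ4 − 6·ρ2
ρ4 -> ρ4 + 3·ρ3
ρ4 -> 7·ρ4
ρ2 -> ρ2 − 1/7·ρ4
Pivot columns are the columns containing a leading 1.

0, 2, 4, 5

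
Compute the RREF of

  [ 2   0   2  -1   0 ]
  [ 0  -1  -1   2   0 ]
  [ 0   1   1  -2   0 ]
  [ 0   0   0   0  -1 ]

[[1, 0, 1, -1/2, 0], [0, 1, 1, -2, 0], [0, 0, 0, 0, 1], [0, 0, 0, 0, 0]]

r1 → 1/2·r1
  [ 1   0   1  -1/2   0 ]
  [ 0  -1  -1     2   0 ]
  [ 0   1   1    -2   0 ]
  [ 0   0   0     0  -1 ]
r2 → -1·r2
  [ 1  0  1  -1/2   0 ]
  [ 0  1  1    -2   0 ]
  [ 0  1  1    -2   0 ]
  [ 0  0  0     0  -1 ]
r3 → r3 − r2
  [ 1  0  1  -1/2   0 ]
  [ 0  1  1    -2   0 ]
  [ 0  0  0     0   0 ]
  [ 0  0  0     0  -1 ]
r3 <-> r4
  [ 1  0  1  -1/2   0 ]
  [ 0  1  1    -2   0 ]
  [ 0  0  0     0  -1 ]
  [ 0  0  0     0   0 ]
r3 → -1·r3
  [ 1  0  1  -1/2  0 ]
  [ 0  1  1    -2  0 ]
  [ 0  0  0     0  1 ]
  [ 0  0  0     0  0 ]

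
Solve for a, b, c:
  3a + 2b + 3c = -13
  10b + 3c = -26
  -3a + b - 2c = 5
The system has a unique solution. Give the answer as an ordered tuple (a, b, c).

(-1, -2, -2)

Form the augmented matrix and row-reduce:
  [  3   2   3  |  -13 ]
  [  0  10   3  |  -26 ]
  [ -3   1  -2  |    5 ]
R1 ← 1/3·R1
R3 ← R3 + 3·R1
R2 ← 1/10·R2
R3 ← R3 − 3·R2
R3 ← 10·R3
R2 ← R2 − 3/10·R3
R1 ← R1 − R3
R1 ← R1 − 2/3·R2
Reading off the last column: a = -1, b = -2, c = -2.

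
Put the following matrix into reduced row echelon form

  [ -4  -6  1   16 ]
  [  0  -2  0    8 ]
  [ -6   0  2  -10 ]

[[1, 0, 0, 3], [0, 1, 0, -4], [0, 0, 1, 4]]

r1 := -1/4·r1
  [  1  3/2  -1/4   -4 ]
  [  0   -2     0    8 ]
  [ -6    0     2  -10 ]
r3 := r3 + 6·r1
  [ 1  3/2  -1/4   -4 ]
  [ 0   -2     0    8 ]
  [ 0    9   1/2  -34 ]
r2 := -1/2·r2
  [ 1  3/2  -1/4   -4 ]
  [ 0    1     0   -4 ]
  [ 0    9   1/2  -34 ]
r3 := r3 − 9·r2
  [ 1  3/2  -1/4  -4 ]
  [ 0    1     0  -4 ]
  [ 0    0   1/2   2 ]
r3 := 2·r3
  [ 1  3/2  -1/4  -4 ]
  [ 0    1     0  -4 ]
  [ 0    0     1   4 ]
r1 := r1 + 1/4·r3
  [ 1  3/2  0  -3 ]
  [ 0    1  0  -4 ]
  [ 0    0  1   4 ]
r1 := r1 − 3/2·r2
  [ 1  0  0   3 ]
  [ 0  1  0  -4 ]
  [ 0  0  1   4 ]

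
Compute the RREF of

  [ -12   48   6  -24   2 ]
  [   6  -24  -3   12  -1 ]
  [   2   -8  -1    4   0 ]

[[1, -4, -1/2, 2, 0], [0, 0, 0, 0, 1], [0, 0, 0, 0, 0]]

R1 := -1/12·R1
  [ 1   -4  -1/2   2  -1/6 ]
  [ 6  -24    -3  12    -1 ]
  [ 2   -8    -1   4     0 ]
R2 := R2 − 6·R1
  [ 1  -4  -1/2  2  -1/6 ]
  [ 0   0     0  0     0 ]
  [ 2  -8    -1  4     0 ]
R3 := R3 − 2·R1
  [ 1  -4  -1/2  2  -1/6 ]
  [ 0   0     0  0     0 ]
  [ 0   0     0  0   1/3 ]
R2 <=> R3
  [ 1  -4  -1/2  2  -1/6 ]
  [ 0   0     0  0   1/3 ]
  [ 0   0     0  0     0 ]
R2 := 3·R2
  [ 1  -4  -1/2  2  -1/6 ]
  [ 0   0     0  0     1 ]
  [ 0   0     0  0     0 ]
R1 := R1 + 1/6·R2
  [ 1  -4  -1/2  2  0 ]
  [ 0   0     0  0  1 ]
  [ 0   0     0  0  0 ]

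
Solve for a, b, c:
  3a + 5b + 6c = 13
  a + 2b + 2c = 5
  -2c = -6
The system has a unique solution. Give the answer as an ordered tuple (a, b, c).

(-5, 2, 3)

Form the augmented matrix and row-reduce:
  [ 3  5   6  |  13 ]
  [ 1  2   2  |   5 ]
  [ 0  0  -2  |  -6 ]
R1 := 1/3·R1
  [ 1  5/3   2  |  13/3 ]
  [ 1    2   2  |     5 ]
  [ 0    0  -2  |    -6 ]
R2 := R2 − R1
  [ 1  5/3   2  |  13/3 ]
  [ 0  1/3   0  |   2/3 ]
  [ 0    0  -2  |    -6 ]
R2 := 3·R2
  [ 1  5/3   2  |  13/3 ]
  [ 0    1   0  |     2 ]
  [ 0    0  -2  |    -6 ]
R3 := -1/2·R3
  [ 1  5/3  2  |  13/3 ]
  [ 0    1  0  |     2 ]
  [ 0    0  1  |     3 ]
R1 := R1 − 2·R3
  [ 1  5/3  0  |  -5/3 ]
  [ 0    1  0  |     2 ]
  [ 0    0  1  |     3 ]
R1 := R1 − 5/3·R2
  [ 1  0  0  |  -5 ]
  [ 0  1  0  |   2 ]
  [ 0  0  1  |   3 ]
Reading off the last column: a = -5, b = 2, c = 3.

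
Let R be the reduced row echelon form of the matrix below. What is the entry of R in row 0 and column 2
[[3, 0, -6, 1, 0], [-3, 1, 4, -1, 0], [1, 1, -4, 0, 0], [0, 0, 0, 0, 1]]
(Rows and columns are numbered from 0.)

-2

R1 → 1/3·R1
  [  1  0  -2  1/3  0 ]
  [ -3  1   4   -1  0 ]
  [  1  1  -4    0  0 ]
  [  0  0   0    0  1 ]
R2 → R2 + 3·R1
  [ 1  0  -2  1/3  0 ]
  [ 0  1  -2    0  0 ]
  [ 1  1  -4    0  0 ]
  [ 0  0   0    0  1 ]
R3 → R3 − R1
  [ 1  0  -2   1/3  0 ]
  [ 0  1  -2     0  0 ]
  [ 0  1  -2  -1/3  0 ]
  [ 0  0   0     0  1 ]
R3 → R3 − R2
  [ 1  0  -2   1/3  0 ]
  [ 0  1  -2     0  0 ]
  [ 0  0   0  -1/3  0 ]
  [ 0  0   0     0  1 ]
R3 → -3·R3
  [ 1  0  -2  1/3  0 ]
  [ 0  1  -2    0  0 ]
  [ 0  0   0    1  0 ]
  [ 0  0   0    0  1 ]
R1 → R1 − 1/3·R3
  [ 1  0  -2  0  0 ]
  [ 0  1  -2  0  0 ]
  [ 0  0   0  1  0 ]
  [ 0  0   0  0  1 ]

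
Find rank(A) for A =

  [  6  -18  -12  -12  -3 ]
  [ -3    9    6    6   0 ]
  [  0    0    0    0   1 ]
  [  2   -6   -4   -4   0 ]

ρ1 -> 1/6·ρ1
  [  1  -3  -2  -2  -1/2 ]
  [ -3   9   6   6     0 ]
  [  0   0   0   0     1 ]
  [  2  -6  -4  -4     0 ]
ρ2 -> ρ2 + 3·ρ1
  [ 1  -3  -2  -2  -1/2 ]
  [ 0   0   0   0  -3/2 ]
  [ 0   0   0   0     1 ]
  [ 2  -6  -4  -4     0 ]
ρ4 -> ρ4 − 2·ρ1
  [ 1  -3  -2  -2  -1/2 ]
  [ 0   0   0   0  -3/2 ]
  [ 0   0   0   0     1 ]
  [ 0   0   0   0     1 ]
ρ2 -> -2/3·ρ2
  [ 1  -3  -2  -2  -1/2 ]
  [ 0   0   0   0     1 ]
  [ 0   0   0   0     1 ]
  [ 0   0   0   0     1 ]
ρ3 -> ρ3 − ρ2
  [ 1  -3  -2  -2  -1/2 ]
  [ 0   0   0   0     1 ]
  [ 0   0   0   0     0 ]
  [ 0   0   0   0     1 ]
ρ4 -> ρ4 − ρ2
  [ 1  -3  -2  -2  -1/2 ]
  [ 0   0   0   0     1 ]
  [ 0   0   0   0     0 ]
  [ 0   0   0   0     0 ]
ρ1 -> ρ1 + 1/2·ρ2
  [ 1  -3  -2  -2  0 ]
  [ 0   0   0   0  1 ]
  [ 0   0   0   0  0 ]
  [ 0   0   0   0  0 ]
The reduced form has 2 nonzero rows.

rank = 2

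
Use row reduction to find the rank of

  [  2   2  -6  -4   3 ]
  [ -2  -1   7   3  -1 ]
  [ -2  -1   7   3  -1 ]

rank = 2

Multiply R1 by 1/2.
  [  1   1  -3  -2  3/2 ]
  [ -2  -1   7   3   -1 ]
  [ -2  -1   7   3   -1 ]
Add 2 times R1 to R2.
  [  1   1  -3  -2  3/2 ]
  [  0   1   1  -1    2 ]
  [ -2  -1   7   3   -1 ]
Add 2 times R1 to R3.
  [ 1  1  -3  -2  3/2 ]
  [ 0  1   1  -1    2 ]
  [ 0  1   1  -1    2 ]
Subtract R2 from R3.
  [ 1  1  -3  -2  3/2 ]
  [ 0  1   1  -1    2 ]
  [ 0  0   0   0    0 ]
Subtract R2 from R1.
  [ 1  0  -4  -1  -1/2 ]
  [ 0  1   1  -1     2 ]
  [ 0  0   0   0     0 ]
The reduced form has 2 nonzero rows.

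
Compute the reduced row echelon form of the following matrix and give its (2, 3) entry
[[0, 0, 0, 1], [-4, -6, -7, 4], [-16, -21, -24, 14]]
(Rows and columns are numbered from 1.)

4/3

Swap R1 and R2.
  [  -4   -6   -7   4 ]
  [   0    0    0   1 ]
  [ -16  -21  -24  14 ]
Multiply R1 by -1/4.
  [   1  3/2  7/4  -1 ]
  [   0    0    0   1 ]
  [ -16  -21  -24  14 ]
Add 16 times R1 to R3.
  [ 1  3/2  7/4  -1 ]
  [ 0    0    0   1 ]
  [ 0    3    4  -2 ]
Swap R2 and R3.
  [ 1  3/2  7/4  -1 ]
  [ 0    3    4  -2 ]
  [ 0    0    0   1 ]
Multiply R2 by 1/3.
  [ 1  3/2  7/4    -1 ]
  [ 0    1  4/3  -2/3 ]
  [ 0    0    0     1 ]
Add 2/3 times R3 to R2.
  [ 1  3/2  7/4  -1 ]
  [ 0    1  4/3   0 ]
  [ 0    0    0   1 ]
Add R3 to R1.
  [ 1  3/2  7/4  0 ]
  [ 0    1  4/3  0 ]
  [ 0    0    0  1 ]
Subtract 3/2 times R2 from R1.
  [ 1  0  -1/4  0 ]
  [ 0  1   4/3  0 ]
  [ 0  0     0  1 ]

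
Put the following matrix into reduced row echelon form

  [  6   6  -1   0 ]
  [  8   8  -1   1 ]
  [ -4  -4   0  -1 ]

[[1, 1, 0, 0], [0, 0, 1, 0], [0, 0, 0, 1]]

Multiply R1 by 1/6.
Subtract 8 times R1 from R2.
Add 4 times R1 to R3.
Multiply R2 by 3.
Add 2/3 times R2 to R3.
Subtract 3 times R3 from R2.
Add 1/6 times R2 to R1.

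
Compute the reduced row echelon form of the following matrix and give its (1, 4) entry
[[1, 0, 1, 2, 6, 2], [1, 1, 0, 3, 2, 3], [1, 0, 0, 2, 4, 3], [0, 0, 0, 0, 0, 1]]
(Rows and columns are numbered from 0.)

-2

ρ2 -> ρ2 − ρ1
  [ 1  0   1  2   6  2 ]
  [ 0  1  -1  1  -4  1 ]
  [ 1  0   0  2   4  3 ]
  [ 0  0   0  0   0  1 ]
ρ3 -> ρ3 − ρ1
  [ 1  0   1  2   6  2 ]
  [ 0  1  -1  1  -4  1 ]
  [ 0  0  -1  0  -2  1 ]
  [ 0  0   0  0   0  1 ]
ρ3 -> -1·ρ3
  [ 1  0   1  2   6   2 ]
  [ 0  1  -1  1  -4   1 ]
  [ 0  0   1  0   2  -1 ]
  [ 0  0   0  0   0   1 ]
ρ3 -> ρ3 + ρ4
  [ 1  0   1  2   6  2 ]
  [ 0  1  -1  1  -4  1 ]
  [ 0  0   1  0   2  0 ]
  [ 0  0   0  0   0  1 ]
ρ2 -> ρ2 − ρ4
  [ 1  0   1  2   6  2 ]
  [ 0  1  -1  1  -4  0 ]
  [ 0  0   1  0   2  0 ]
  [ 0  0   0  0   0  1 ]
ρ1 -> ρ1 − 2·ρ4
  [ 1  0   1  2   6  0 ]
  [ 0  1  -1  1  -4  0 ]
  [ 0  0   1  0   2  0 ]
  [ 0  0   0  0   0  1 ]
ρ2 -> ρ2 + ρ3
  [ 1  0  1  2   6  0 ]
  [ 0  1  0  1  -2  0 ]
  [ 0  0  1  0   2  0 ]
  [ 0  0  0  0   0  1 ]
ρ1 -> ρ1 − ρ3
  [ 1  0  0  2   4  0 ]
  [ 0  1  0  1  -2  0 ]
  [ 0  0  1  0   2  0 ]
  [ 0  0  0  0   0  1 ]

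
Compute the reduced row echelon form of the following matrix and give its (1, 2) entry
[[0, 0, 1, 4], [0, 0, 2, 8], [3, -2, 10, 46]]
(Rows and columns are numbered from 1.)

R1 <-> R3
  [ 3  -2  10  46 ]
  [ 0   0   2   8 ]
  [ 0   0   1   4 ]
R1 -> 1/3·R1
  [ 1  -2/3  10/3  46/3 ]
  [ 0     0     2     8 ]
  [ 0     0     1     4 ]
R2 -> 1/2·R2
  [ 1  -2/3  10/3  46/3 ]
  [ 0     0     1     4 ]
  [ 0     0     1     4 ]
R3 -> R3 − R2
  [ 1  -2/3  10/3  46/3 ]
  [ 0     0     1     4 ]
  [ 0     0     0     0 ]
R1 -> R1 − 10/3·R2
  [ 1  -2/3  0  2 ]
  [ 0     0  1  4 ]
  [ 0     0  0  0 ]

-2/3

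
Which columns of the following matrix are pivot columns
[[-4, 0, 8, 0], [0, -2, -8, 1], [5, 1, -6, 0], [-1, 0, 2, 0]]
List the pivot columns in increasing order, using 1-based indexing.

1, 2, 4

ρ1 -> -1/4·ρ1
ρ3 -> ρ3 − 5·ρ1
ρ4 -> ρ4 + ρ1
ρ2 -> -1/2·ρ2
ρ3 -> ρ3 − ρ2
ρ3 -> 2·ρ3
ρ2 -> ρ2 + 1/2·ρ3
Pivot columns are the columns containing a leading 1.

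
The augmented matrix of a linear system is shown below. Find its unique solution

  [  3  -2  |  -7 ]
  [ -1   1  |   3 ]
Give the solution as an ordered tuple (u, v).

(-1, 2)

Multiply ρ1 by 1/3.
  [  1  -2/3  |  -7/3 ]
  [ -1     1  |     3 ]
Add ρ1 to ρ2.
  [ 1  -2/3  |  -7/3 ]
  [ 0   1/3  |   2/3 ]
Multiply ρ2 by 3.
  [ 1  -2/3  |  -7/3 ]
  [ 0     1  |     2 ]
Add 2/3 times ρ2 to ρ1.
  [ 1  0  |  -1 ]
  [ 0  1  |   2 ]
Reading off the last column: u = -1, v = 2.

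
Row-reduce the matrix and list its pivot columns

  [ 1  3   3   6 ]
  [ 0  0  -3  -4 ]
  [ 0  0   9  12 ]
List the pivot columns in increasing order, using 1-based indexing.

1, 3

R2 ← -1/3·R2
  [ 1  3  3    6 ]
  [ 0  0  1  4/3 ]
  [ 0  0  9   12 ]
R3 ← R3 − 9·R2
  [ 1  3  3    6 ]
  [ 0  0  1  4/3 ]
  [ 0  0  0    0 ]
R1 ← R1 − 3·R2
  [ 1  3  0    2 ]
  [ 0  0  1  4/3 ]
  [ 0  0  0    0 ]
Pivot columns are the columns containing a leading 1.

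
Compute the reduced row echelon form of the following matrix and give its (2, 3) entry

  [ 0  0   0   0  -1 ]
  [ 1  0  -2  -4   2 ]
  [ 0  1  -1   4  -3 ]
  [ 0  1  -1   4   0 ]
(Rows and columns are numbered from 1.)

-1

R1 <-> R2
  [ 1  0  -2  -4   2 ]
  [ 0  0   0   0  -1 ]
  [ 0  1  -1   4  -3 ]
  [ 0  1  -1   4   0 ]
R2 <-> R3
  [ 1  0  -2  -4   2 ]
  [ 0  1  -1   4  -3 ]
  [ 0  0   0   0  -1 ]
  [ 0  1  -1   4   0 ]
R4 := R4 − R2
  [ 1  0  -2  -4   2 ]
  [ 0  1  -1   4  -3 ]
  [ 0  0   0   0  -1 ]
  [ 0  0   0   0   3 ]
R3 := -1·R3
  [ 1  0  -2  -4   2 ]
  [ 0  1  -1   4  -3 ]
  [ 0  0   0   0   1 ]
  [ 0  0   0   0   3 ]
R4 := R4 − 3·R3
  [ 1  0  -2  -4   2 ]
  [ 0  1  -1   4  -3 ]
  [ 0  0   0   0   1 ]
  [ 0  0   0   0   0 ]
R2 := R2 + 3·R3
  [ 1  0  -2  -4  2 ]
  [ 0  1  -1   4  0 ]
  [ 0  0   0   0  1 ]
  [ 0  0   0   0  0 ]
R1 := R1 − 2·R3
  [ 1  0  -2  -4  0 ]
  [ 0  1  -1   4  0 ]
  [ 0  0   0   0  1 ]
  [ 0  0   0   0  0 ]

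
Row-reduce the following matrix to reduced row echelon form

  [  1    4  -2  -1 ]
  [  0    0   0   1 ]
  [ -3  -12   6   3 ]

R3 := R3 + 3·R1
  [ 1  4  -2  -1 ]
  [ 0  0   0   1 ]
  [ 0  0   0   0 ]
R1 := R1 + R2
  [ 1  4  -2  0 ]
  [ 0  0   0  1 ]
  [ 0  0   0  0 ]

[[1, 4, -2, 0], [0, 0, 0, 1], [0, 0, 0, 0]]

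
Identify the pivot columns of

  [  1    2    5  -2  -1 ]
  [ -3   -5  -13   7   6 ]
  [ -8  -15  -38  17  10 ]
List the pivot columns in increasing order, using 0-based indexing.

ρ2 -> ρ2 + 3·ρ1
  [  1    2    5  -2  -1 ]
  [  0    1    2   1   3 ]
  [ -8  -15  -38  17  10 ]
ρ3 -> ρ3 + 8·ρ1
  [ 1  2  5  -2  -1 ]
  [ 0  1  2   1   3 ]
  [ 0  1  2   1   2 ]
ρ3 -> ρ3 − ρ2
  [ 1  2  5  -2  -1 ]
  [ 0  1  2   1   3 ]
  [ 0  0  0   0  -1 ]
ρ3 -> -1·ρ3
  [ 1  2  5  -2  -1 ]
  [ 0  1  2   1   3 ]
  [ 0  0  0   0   1 ]
ρ2 -> ρ2 − 3·ρ3
  [ 1  2  5  -2  -1 ]
  [ 0  1  2   1   0 ]
  [ 0  0  0   0   1 ]
ρ1 -> ρ1 + ρ3
  [ 1  2  5  -2  0 ]
  [ 0  1  2   1  0 ]
  [ 0  0  0   0  1 ]
ρ1 -> ρ1 − 2·ρ2
  [ 1  0  1  -4  0 ]
  [ 0  1  2   1  0 ]
  [ 0  0  0   0  1 ]
Pivot columns are the columns containing a leading 1.

0, 1, 4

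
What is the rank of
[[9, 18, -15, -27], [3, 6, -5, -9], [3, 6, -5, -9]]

rank = 1

R1 -> 1/9·R1
  [ 1  2  -5/3  -3 ]
  [ 3  6    -5  -9 ]
  [ 3  6    -5  -9 ]
R2 -> R2 − 3·R1
  [ 1  2  -5/3  -3 ]
  [ 0  0     0   0 ]
  [ 3  6    -5  -9 ]
R3 -> R3 − 3·R1
  [ 1  2  -5/3  -3 ]
  [ 0  0     0   0 ]
  [ 0  0     0   0 ]
The reduced form has 1 nonzero row.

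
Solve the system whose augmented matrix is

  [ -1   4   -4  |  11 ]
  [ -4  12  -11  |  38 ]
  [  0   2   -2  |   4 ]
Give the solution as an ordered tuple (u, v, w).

(-3, 4, 2)

r1 -> -1·r1
  [  1  -4    4  |  -11 ]
  [ -4  12  -11  |   38 ]
  [  0   2   -2  |    4 ]
r2 -> r2 + 4·r1
  [ 1  -4   4  |  -11 ]
  [ 0  -4   5  |   -6 ]
  [ 0   2  -2  |    4 ]
r2 -> -1/4·r2
  [ 1  -4     4  |  -11 ]
  [ 0   1  -5/4  |  3/2 ]
  [ 0   2    -2  |    4 ]
r3 -> r3 − 2·r2
  [ 1  -4     4  |  -11 ]
  [ 0   1  -5/4  |  3/2 ]
  [ 0   0   1/2  |    1 ]
r3 -> 2·r3
  [ 1  -4     4  |  -11 ]
  [ 0   1  -5/4  |  3/2 ]
  [ 0   0     1  |    2 ]
r2 -> r2 + 5/4·r3
  [ 1  -4  4  |  -11 ]
  [ 0   1  0  |    4 ]
  [ 0   0  1  |    2 ]
r1 -> r1 − 4·r3
  [ 1  -4  0  |  -19 ]
  [ 0   1  0  |    4 ]
  [ 0   0  1  |    2 ]
r1 -> r1 + 4·r2
  [ 1  0  0  |  -3 ]
  [ 0  1  0  |   4 ]
  [ 0  0  1  |   2 ]
Reading off the last column: u = -3, v = 4, w = 2.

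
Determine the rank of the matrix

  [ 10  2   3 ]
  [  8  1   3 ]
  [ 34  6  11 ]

Multiply R1 by 1/10.
  [  1  1/5  3/10 ]
  [  8    1     3 ]
  [ 34    6    11 ]
Subtract 8 times R1 from R2.
  [  1   1/5  3/10 ]
  [  0  -3/5   3/5 ]
  [ 34     6    11 ]
Subtract 34 times R1 from R3.
  [ 1   1/5  3/10 ]
  [ 0  -3/5   3/5 ]
  [ 0  -4/5   4/5 ]
Multiply R2 by -5/3.
  [ 1   1/5  3/10 ]
  [ 0     1    -1 ]
  [ 0  -4/5   4/5 ]
Add 4/5 times R2 to R3.
  [ 1  1/5  3/10 ]
  [ 0    1    -1 ]
  [ 0    0     0 ]
Subtract 1/5 times R2 from R1.
  [ 1  0  1/2 ]
  [ 0  1   -1 ]
  [ 0  0    0 ]
The reduced form has 2 nonzero rows.

rank = 2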